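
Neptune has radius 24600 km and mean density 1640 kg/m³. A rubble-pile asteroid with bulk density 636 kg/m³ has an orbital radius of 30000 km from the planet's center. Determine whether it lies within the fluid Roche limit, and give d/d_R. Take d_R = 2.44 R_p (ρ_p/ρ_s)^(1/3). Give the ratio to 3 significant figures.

inside; d/d_R ≈ 0.364

d_R = 2.44 × (24600 km) × (1640/636)^(1/3) = 82310 km
d/d_R = (30000) / (82310) = 0.364
Since d/d_R < 1, the body is inside the Roche limit.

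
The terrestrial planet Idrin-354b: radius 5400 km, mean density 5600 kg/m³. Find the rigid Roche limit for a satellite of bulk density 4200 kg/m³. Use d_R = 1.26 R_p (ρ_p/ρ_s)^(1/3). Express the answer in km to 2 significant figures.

d_R = 1.26 × 5400 km × (5600/4200)^(1/3)
    = 7500 km

7500 km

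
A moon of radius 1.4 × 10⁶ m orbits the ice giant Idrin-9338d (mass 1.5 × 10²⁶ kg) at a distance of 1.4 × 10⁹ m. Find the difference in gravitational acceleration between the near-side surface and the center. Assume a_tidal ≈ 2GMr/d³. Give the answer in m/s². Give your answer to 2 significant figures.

1.0 × 10⁻⁵ m/s²

The tidal stretch is the gradient of GM/d² times the body's extent r, hence the 1/d³ dependence.
Δg = 2GMr/d³
   = 2 × (6.674 × 10⁻¹¹) × (1.5 × 10²⁶) × (1.4 × 10⁶) / (1.4 × 10⁹)³
   = 1.0 × 10⁻⁵ m/s²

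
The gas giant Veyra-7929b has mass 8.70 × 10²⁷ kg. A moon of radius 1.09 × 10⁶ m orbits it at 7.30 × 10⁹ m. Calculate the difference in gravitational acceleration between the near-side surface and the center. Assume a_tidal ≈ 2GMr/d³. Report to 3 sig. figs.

Δg = 2GMr/d³
   = 2 × (6.674 × 10⁻¹¹) × (8.70 × 10²⁷) × (1.09 × 10⁶) / (7.30 × 10⁹)³
   = 3.25 × 10⁻⁶ m/s²

3.25 × 10⁻⁶ m/s²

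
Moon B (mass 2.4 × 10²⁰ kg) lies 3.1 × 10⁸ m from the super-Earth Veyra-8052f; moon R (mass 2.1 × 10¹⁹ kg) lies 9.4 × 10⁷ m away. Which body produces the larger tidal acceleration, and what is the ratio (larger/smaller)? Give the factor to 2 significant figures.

Moon R, by a factor of ≈ 3.1

Tidal acceleration ∝ M/d³, so compare M/d³ for each.
Moon B: (2.4 × 10²⁰) / (3.1 × 10⁸)³ = 8.056 × 10⁻⁶
Moon R: (2.1 × 10¹⁹) / (9.4 × 10⁷)³ = 2.528 × 10⁻⁵
Ratio (larger/smaller) = 3.1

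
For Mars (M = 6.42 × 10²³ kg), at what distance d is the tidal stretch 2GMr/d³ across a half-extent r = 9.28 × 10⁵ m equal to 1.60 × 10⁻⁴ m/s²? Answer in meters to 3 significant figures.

7.92 × 10⁷ m

2GMr/d³ = a_tidal  ⇒  d = (2GMr / a_tidal)^(1/3)
d = (2 × 6.674×10⁻¹¹ × (6.42 × 10²³) × (9.28 × 10⁵) / (1.60 × 10⁻⁴))^(1/3)
  = 7.92 × 10⁷ m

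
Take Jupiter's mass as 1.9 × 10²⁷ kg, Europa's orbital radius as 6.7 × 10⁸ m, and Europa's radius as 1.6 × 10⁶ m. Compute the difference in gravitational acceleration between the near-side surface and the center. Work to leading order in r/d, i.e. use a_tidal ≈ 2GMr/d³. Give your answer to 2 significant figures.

1.3 × 10⁻³ m/s²

Δg = 2GMr/d³
   = 2 × (6.674 × 10⁻¹¹) × (1.9 × 10²⁷) × (1.6 × 10⁶) / (6.7 × 10⁸)³
   = 1.3 × 10⁻³ m/s²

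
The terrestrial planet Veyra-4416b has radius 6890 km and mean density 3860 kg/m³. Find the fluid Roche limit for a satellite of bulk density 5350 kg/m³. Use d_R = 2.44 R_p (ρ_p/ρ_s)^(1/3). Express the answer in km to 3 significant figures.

15100 km

d_R = 2.44 × 6890 km × (3860/5350)^(1/3)
    = 15100 km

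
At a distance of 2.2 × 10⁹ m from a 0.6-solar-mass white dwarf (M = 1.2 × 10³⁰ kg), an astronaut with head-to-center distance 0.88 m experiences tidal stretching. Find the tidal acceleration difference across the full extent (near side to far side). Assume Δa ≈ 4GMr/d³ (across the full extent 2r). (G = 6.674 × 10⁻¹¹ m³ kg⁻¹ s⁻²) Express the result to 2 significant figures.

a_tidal = 4GMr/d³
        = 4 × (6.674 × 10⁻¹¹) × (1.2 × 10³⁰) × (0.88) / (2.2 × 10⁹)³
        = 2.6 × 10⁻⁸ m/s²

2.6 × 10⁻⁸ m/s²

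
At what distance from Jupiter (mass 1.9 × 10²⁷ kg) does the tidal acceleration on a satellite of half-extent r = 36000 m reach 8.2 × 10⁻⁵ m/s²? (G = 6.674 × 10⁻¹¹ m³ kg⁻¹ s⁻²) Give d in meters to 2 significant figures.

2GMr/d³ = a_tidal  ⇒  d = (2GMr / a_tidal)^(1/3)
d = (2 × 6.674×10⁻¹¹ × (1.9 × 10²⁷) × (36000) / (8.2 × 10⁻⁵))^(1/3)
  = 4.8 × 10⁸ m

4.8 × 10⁸ m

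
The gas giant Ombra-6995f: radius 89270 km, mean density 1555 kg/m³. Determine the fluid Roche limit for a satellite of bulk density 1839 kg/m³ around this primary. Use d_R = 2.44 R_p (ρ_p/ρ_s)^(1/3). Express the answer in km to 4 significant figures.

2.060 × 10⁵ km

d_R = 2.44 × 89270 km × (1555/1839)^(1/3)
    = 2.060 × 10⁵ km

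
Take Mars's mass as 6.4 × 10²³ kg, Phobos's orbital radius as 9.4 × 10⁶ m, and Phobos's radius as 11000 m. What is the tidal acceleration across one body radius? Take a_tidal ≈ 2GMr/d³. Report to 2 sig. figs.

1.1 × 10⁻³ m/s²

Differencing GM/(d−r)² and GM/d² to first order in r/d gives 2GMr/d³.
Δa = 2GMr/d³
   = 2 × (6.674 × 10⁻¹¹) × (6.4 × 10²³) × (11000) / (9.4 × 10⁶)³
   = 1.1 × 10⁻³ m/s²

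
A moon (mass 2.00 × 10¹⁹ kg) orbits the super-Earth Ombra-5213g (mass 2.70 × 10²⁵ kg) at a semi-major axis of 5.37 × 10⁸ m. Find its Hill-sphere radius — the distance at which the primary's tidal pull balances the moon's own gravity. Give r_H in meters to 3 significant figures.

r_H ≈ a (m/3M)^(1/3)
    = (5.37 × 10⁸) × (2.00 × 10¹⁹ / (3 × 2.70 × 10²⁵))^(1/3)
    = 3.37 × 10⁶ m

3.37 × 10⁶ m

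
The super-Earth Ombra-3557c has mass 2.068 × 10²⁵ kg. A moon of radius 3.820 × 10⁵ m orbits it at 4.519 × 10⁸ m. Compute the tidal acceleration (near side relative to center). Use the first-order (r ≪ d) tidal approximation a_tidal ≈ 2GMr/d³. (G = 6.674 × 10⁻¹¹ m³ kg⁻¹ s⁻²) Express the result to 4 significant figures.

1.143 × 10⁻⁵ m/s²

Differencing GM/(d−r)² and GM/d² to first order in r/d gives 2GMr/d³.
Δg = 2GMr/d³
   = 2 × (6.674 × 10⁻¹¹) × (2.068 × 10²⁵) × (3.820 × 10⁵) / (4.519 × 10⁸)³
   = 1.143 × 10⁻⁵ m/s²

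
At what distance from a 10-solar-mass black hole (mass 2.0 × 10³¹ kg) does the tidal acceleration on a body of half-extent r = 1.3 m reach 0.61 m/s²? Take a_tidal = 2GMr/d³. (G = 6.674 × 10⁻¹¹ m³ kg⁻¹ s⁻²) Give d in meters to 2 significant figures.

1.8 × 10⁷ m

2GMr/d³ = a_tidal  ⇒  d = (2GMr / a_tidal)^(1/3)
d = (2 × 6.674×10⁻¹¹ × (2.0 × 10³¹) × (1.3) / (0.61))^(1/3)
  = 1.8 × 10⁷ m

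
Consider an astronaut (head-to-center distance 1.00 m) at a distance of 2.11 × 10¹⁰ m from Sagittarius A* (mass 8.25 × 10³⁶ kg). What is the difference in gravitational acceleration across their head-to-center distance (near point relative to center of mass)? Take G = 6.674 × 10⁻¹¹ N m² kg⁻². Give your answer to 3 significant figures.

1.17 × 10⁻⁴ m/s²

Δg = 2GMr/d³
   = 2 × (6.674 × 10⁻¹¹) × (8.25 × 10³⁶) × (1.00) / (2.11 × 10¹⁰)³
   = 1.17 × 10⁻⁴ m/s²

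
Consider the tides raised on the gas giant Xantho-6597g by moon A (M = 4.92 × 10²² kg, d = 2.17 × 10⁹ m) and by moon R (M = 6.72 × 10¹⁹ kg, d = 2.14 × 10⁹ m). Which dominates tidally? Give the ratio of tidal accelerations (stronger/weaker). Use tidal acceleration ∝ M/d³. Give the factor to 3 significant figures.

Moon A, by a factor of ≈ 702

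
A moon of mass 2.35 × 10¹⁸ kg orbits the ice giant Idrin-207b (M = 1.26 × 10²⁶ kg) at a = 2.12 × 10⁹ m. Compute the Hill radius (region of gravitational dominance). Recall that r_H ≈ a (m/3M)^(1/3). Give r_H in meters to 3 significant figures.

3.90 × 10⁶ m

r_H ≈ a (m/3M)^(1/3)
    = (2.12 × 10⁹) × (2.35 × 10¹⁸ / (3 × 1.26 × 10²⁶))^(1/3)
    = 3.90 × 10⁶ m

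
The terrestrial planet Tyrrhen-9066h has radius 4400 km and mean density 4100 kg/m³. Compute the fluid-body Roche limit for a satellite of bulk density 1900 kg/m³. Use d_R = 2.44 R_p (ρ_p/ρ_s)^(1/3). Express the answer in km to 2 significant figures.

14000 km

d_R = 2.44 × 4400 km × (4100/1900)^(1/3)
    = 14000 km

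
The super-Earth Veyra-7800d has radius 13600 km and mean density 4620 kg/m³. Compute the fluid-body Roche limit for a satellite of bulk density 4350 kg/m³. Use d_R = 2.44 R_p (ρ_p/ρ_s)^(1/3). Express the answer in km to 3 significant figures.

33900 km

d_R = 2.44 × 13600 km × (4620/4350)^(1/3)
    = 33900 km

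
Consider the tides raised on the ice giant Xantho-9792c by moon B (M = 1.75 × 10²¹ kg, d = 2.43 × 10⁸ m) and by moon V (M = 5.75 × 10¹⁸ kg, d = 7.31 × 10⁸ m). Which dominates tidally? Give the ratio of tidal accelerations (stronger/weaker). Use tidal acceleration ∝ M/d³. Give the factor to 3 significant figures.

Moon B, by a factor of ≈ 8290

Tidal acceleration ∝ M/d³, so compare M/d³ for each.
Moon B: (1.75 × 10²¹) / (2.43 × 10⁸)³ = 1.220 × 10⁻⁴
Moon V: (5.75 × 10¹⁸) / (7.31 × 10⁸)³ = 1.472 × 10⁻⁸
Ratio (larger/smaller) = 8290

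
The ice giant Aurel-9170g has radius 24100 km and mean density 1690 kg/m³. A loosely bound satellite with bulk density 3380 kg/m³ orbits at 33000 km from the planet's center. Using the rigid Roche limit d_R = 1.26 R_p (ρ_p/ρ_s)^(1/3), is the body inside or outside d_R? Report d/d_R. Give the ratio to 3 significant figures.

d_R = 1.26 × (24100 km) × (1690/3380)^(1/3) = 24100 km
d/d_R = (33000) / (24100) = 1.37
Since d/d_R > 1, the body is outside the Roche limit.

outside; d/d_R ≈ 1.37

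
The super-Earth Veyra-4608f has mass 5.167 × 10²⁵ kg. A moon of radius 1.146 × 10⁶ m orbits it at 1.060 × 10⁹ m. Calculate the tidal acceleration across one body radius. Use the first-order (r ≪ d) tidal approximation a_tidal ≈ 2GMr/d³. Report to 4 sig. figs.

6.636 × 10⁻⁶ m/s²

Δg = 2GMr/d³
   = 2 × (6.674 × 10⁻¹¹) × (5.167 × 10²⁵) × (1.146 × 10⁶) / (1.060 × 10⁹)³
   = 6.636 × 10⁻⁶ m/s²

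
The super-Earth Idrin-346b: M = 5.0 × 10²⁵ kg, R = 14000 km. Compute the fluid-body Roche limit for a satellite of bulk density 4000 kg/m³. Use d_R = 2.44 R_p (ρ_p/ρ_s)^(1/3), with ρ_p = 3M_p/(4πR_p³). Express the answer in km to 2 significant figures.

35000 km

ρ_p = 3M_p/(4πR_p³) = 3 × (5.0 × 10²⁵) / (4π × (1.4 × 10⁷ m)³) = 4400 kg/m³
d_R = 2.44 × 14000 km × (4400/4000)^(1/3)
    = 35000 km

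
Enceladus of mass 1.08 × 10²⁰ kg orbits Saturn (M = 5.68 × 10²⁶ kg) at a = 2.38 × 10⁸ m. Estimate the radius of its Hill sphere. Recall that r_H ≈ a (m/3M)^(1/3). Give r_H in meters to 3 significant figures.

r_H ≈ a (m/3M)^(1/3)
    = (2.38 × 10⁸) × (1.08 × 10²⁰ / (3 × 5.68 × 10²⁶))^(1/3)
    = 9.49 × 10⁵ m

9.49 × 10⁵ m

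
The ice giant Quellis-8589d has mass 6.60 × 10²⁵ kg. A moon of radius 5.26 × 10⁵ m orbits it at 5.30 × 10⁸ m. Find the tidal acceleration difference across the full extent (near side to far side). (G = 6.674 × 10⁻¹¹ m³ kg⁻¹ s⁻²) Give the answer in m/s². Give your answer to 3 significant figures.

Δg = 4GMr/d³
   = 4 × (6.674 × 10⁻¹¹) × (6.60 × 10²⁵) × (5.26 × 10⁵) / (5.30 × 10⁸)³
   = 6.23 × 10⁻⁵ m/s²

6.23 × 10⁻⁵ m/s²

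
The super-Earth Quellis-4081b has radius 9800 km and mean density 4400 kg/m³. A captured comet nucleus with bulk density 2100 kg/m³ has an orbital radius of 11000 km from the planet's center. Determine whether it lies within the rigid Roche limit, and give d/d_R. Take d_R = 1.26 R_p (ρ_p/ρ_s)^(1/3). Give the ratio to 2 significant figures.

d_R = 1.26 × (9800 km) × (4400/2100)^(1/3) = 15800 km
d/d_R = (11000) / (15800) = 0.70
Since d/d_R < 1, the body is inside the Roche limit.

inside; d/d_R ≈ 0.70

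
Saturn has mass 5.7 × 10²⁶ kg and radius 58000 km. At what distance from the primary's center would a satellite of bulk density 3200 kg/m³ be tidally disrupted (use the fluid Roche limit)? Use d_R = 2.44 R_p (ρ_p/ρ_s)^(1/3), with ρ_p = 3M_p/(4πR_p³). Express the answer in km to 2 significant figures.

ρ_p = 3M_p/(4πR_p³) = 3 × (5.7 × 10²⁶) / (4π × (5.8 × 10⁷ m)³) = 700 kg/m³
d_R = 2.44 × 58000 km × (700/3200)^(1/3)
    = 85000 km

85000 km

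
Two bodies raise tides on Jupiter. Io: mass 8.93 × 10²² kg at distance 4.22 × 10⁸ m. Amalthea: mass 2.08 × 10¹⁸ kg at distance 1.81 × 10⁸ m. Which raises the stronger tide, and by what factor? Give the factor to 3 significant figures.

Io, by a factor of ≈ 3390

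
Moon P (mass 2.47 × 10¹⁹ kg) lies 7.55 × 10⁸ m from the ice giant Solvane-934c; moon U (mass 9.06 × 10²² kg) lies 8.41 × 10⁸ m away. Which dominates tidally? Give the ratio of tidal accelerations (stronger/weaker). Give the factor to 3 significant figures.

Moon U, by a factor of ≈ 2650

The tide-raising term goes as M/d³ (the gradient of a 1/d² field).
Moon P: (2.47 × 10¹⁹) / (7.55 × 10⁸)³ = 5.739 × 10⁻⁸
Moon U: (9.06 × 10²²) / (8.41 × 10⁸)³ = 1.523 × 10⁻⁴
Ratio (larger/smaller) = 2650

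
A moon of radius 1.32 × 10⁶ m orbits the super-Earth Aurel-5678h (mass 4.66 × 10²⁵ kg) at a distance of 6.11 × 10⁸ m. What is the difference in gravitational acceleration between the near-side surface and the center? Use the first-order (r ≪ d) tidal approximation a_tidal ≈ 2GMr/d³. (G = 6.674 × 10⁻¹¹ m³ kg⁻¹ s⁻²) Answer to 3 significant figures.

a_tidal = 2GMr/d³
        = 2 × (6.674 × 10⁻¹¹) × (4.66 × 10²⁵) × (1.32 × 10⁶) / (6.11 × 10⁸)³
        = 3.60 × 10⁻⁵ m/s²

3.60 × 10⁻⁵ m/s²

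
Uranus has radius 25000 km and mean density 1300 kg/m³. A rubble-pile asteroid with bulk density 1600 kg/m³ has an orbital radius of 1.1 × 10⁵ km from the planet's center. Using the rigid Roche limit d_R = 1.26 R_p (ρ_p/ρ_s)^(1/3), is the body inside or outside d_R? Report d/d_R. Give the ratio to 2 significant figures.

d_R = 1.26 × (25000 km) × (1300/1600)^(1/3) = 29390 km
d/d_R = (1.1 × 10⁵) / (29390) = 3.7
Since d/d_R > 1, the body is outside the Roche limit.

outside; d/d_R ≈ 3.7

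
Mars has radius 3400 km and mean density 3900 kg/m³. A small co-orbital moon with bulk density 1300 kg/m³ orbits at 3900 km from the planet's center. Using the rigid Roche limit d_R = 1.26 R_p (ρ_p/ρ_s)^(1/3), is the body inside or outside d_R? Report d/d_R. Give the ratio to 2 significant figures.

d_R = 1.26 × (3400 km) × (3900/1300)^(1/3) = 6179 km
d/d_R = (3900) / (6179) = 0.63
Since d/d_R < 1, the body is inside the Roche limit.

inside; d/d_R ≈ 0.63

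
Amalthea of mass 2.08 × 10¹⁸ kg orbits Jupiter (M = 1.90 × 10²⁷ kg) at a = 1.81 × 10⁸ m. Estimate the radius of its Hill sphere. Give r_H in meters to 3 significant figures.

1.29 × 10⁵ m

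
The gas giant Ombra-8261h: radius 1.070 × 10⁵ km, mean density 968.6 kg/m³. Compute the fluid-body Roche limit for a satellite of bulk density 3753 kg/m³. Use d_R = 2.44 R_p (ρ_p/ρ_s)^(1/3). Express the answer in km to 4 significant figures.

d_R = 2.44 × 1.070 × 10⁵ km × (968.6/3753)^(1/3)
    = 1.662 × 10⁵ km

1.662 × 10⁵ km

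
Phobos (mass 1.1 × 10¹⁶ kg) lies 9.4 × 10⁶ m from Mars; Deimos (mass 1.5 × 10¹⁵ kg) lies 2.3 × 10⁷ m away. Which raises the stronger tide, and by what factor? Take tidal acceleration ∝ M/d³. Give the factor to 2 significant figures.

Tidal stretch scales as M/d³; compute that for each body.
Phobos: (1.1 × 10¹⁶) / (9.4 × 10⁶)³ = 1.324 × 10⁻⁵
Deimos: (1.5 × 10¹⁵) / (2.3 × 10⁷)³ = 1.233 × 10⁻⁷
Ratio (larger/smaller) = 110

Phobos, by a factor of ≈ 110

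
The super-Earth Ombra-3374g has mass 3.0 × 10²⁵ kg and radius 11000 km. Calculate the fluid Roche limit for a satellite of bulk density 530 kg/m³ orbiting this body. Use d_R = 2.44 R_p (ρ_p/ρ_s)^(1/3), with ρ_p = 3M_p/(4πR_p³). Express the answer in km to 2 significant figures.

58000 km

ρ_p = 3M_p/(4πR_p³) = 3 × (3.0 × 10²⁵) / (4π × (1.1 × 10⁷ m)³) = 5400 kg/m³
d_R = 2.44 × 11000 km × (5400/530)^(1/3)
    = 58000 km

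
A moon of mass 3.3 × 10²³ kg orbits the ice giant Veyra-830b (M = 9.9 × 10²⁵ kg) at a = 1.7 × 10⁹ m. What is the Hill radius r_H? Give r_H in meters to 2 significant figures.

1.8 × 10⁸ m

r_H ≈ a (m/3M)^(1/3)
    = (1.7 × 10⁹) × (3.3 × 10²³ / (3 × 9.9 × 10²⁵))^(1/3)
    = 1.8 × 10⁸ m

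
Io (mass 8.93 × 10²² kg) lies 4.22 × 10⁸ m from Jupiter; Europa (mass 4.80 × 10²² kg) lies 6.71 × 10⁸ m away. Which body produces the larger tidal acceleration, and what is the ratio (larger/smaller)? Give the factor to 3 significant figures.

Io, by a factor of ≈ 7.48

Compare M/d³ for the two perturbers:
Io: (8.93 × 10²²) / (4.22 × 10⁸)³ = 1.188 × 10⁻³
Europa: (4.80 × 10²²) / (6.71 × 10⁸)³ = 1.589 × 10⁻⁴
Ratio (larger/smaller) = 7.48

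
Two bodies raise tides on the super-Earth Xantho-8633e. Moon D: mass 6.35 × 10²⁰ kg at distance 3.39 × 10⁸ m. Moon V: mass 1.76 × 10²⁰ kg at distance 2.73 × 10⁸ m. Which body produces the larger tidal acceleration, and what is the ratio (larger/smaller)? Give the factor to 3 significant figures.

Moon D, by a factor of ≈ 1.88

Compare M/d³ for the two perturbers:
Moon D: (6.35 × 10²⁰) / (3.39 × 10⁸)³ = 1.630 × 10⁻⁵
Moon V: (1.76 × 10²⁰) / (2.73 × 10⁸)³ = 8.650 × 10⁻⁶
Ratio (larger/smaller) = 1.88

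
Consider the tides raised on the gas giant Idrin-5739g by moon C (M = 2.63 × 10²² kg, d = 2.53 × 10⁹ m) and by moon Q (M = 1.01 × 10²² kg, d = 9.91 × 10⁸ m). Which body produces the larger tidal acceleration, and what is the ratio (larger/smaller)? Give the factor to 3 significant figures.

Tidal stretch scales as M/d³; compute that for each body.
Moon C: (2.63 × 10²²) / (2.53 × 10⁹)³ = 1.624 × 10⁻⁶
Moon Q: (1.01 × 10²²) / (9.91 × 10⁸)³ = 1.038 × 10⁻⁵
Ratio (larger/smaller) = 6.39

Moon Q, by a factor of ≈ 6.39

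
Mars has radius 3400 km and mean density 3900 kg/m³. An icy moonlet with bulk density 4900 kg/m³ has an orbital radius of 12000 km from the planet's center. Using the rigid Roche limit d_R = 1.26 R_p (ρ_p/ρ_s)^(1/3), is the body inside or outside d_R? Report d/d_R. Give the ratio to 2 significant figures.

outside; d/d_R ≈ 3.0

d_R = 1.26 × (3400 km) × (3900/4900)^(1/3) = 3970 km
d/d_R = (12000) / (3970) = 3.0
Since d/d_R > 1, the body is outside the Roche limit.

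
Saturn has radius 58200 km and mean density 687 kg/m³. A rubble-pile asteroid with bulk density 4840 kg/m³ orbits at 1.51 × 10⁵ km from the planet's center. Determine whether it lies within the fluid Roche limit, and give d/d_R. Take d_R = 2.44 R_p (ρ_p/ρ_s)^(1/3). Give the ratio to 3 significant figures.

outside; d/d_R ≈ 2.04

d_R = 2.44 × (58200 km) × (687/4840)^(1/3) = 74080 km
d/d_R = (1.51 × 10⁵) / (74080) = 2.04
Since d/d_R > 1, the body is outside the Roche limit.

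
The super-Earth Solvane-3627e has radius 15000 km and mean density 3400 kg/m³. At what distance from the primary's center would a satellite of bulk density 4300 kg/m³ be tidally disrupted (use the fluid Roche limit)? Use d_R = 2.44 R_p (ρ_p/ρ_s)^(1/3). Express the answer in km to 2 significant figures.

d_R = 2.44 × 15000 km × (3400/4300)^(1/3)
    = 34000 km

34000 km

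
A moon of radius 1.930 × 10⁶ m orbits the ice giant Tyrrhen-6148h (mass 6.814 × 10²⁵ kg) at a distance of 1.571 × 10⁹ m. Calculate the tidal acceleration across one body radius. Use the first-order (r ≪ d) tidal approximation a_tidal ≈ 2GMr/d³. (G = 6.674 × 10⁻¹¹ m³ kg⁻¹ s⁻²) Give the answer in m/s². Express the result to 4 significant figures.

The tidal stretch is the gradient of GM/d² times the body's extent r, hence the 1/d³ dependence.
Δg = 2GMr/d³
   = 2 × (6.674 × 10⁻¹¹) × (6.814 × 10²⁵) × (1.930 × 10⁶) / (1.571 × 10⁹)³
   = 4.527 × 10⁻⁶ m/s²

4.527 × 10⁻⁶ m/s²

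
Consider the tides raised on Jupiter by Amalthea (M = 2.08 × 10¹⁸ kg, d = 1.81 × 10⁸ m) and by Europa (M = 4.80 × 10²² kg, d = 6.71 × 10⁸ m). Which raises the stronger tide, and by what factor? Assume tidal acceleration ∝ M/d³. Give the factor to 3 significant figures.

Compare M/d³ for the two perturbers:
Amalthea: (2.08 × 10¹⁸) / (1.81 × 10⁸)³ = 3.508 × 10⁻⁷
Europa: (4.80 × 10²²) / (6.71 × 10⁸)³ = 1.589 × 10⁻⁴
Ratio (larger/smaller) = 453

Europa, by a factor of ≈ 453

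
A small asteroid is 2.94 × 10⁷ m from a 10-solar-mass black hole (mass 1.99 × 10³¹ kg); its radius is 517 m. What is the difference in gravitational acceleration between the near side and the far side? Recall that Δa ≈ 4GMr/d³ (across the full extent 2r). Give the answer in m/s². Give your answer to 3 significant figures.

1.08 × 10² m/s²

Δa = 4GMr/d³
   = 4 × (6.674 × 10⁻¹¹) × (1.99 × 10³¹) × (517) / (2.94 × 10⁷)³
   = 1.08 × 10² m/s²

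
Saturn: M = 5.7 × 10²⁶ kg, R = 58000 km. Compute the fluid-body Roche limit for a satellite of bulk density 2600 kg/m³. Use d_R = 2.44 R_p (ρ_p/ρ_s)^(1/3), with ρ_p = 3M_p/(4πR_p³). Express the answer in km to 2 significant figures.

91000 km

ρ_p = 3M_p/(4πR_p³) = 3 × (5.7 × 10²⁶) / (4π × (5.8 × 10⁷ m)³) = 700 kg/m³
d_R = 2.44 × 58000 km × (700/2600)^(1/3)
    = 91000 km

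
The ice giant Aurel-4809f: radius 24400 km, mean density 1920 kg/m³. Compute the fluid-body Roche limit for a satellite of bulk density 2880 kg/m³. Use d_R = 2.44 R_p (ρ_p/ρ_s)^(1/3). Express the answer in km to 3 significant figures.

52000 km

d_R = 2.44 × 24400 km × (1920/2880)^(1/3)
    = 52000 km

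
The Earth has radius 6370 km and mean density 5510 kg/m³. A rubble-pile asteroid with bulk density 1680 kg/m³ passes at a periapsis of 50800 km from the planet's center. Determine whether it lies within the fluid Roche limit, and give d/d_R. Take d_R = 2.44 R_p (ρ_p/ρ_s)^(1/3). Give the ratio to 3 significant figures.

outside; d/d_R ≈ 2.20

d_R = 2.44 × (6370 km) × (5510/1680)^(1/3) = 23090 km
d/d_R = (50800) / (23090) = 2.20
Since d/d_R > 1, the body is outside the Roche limit.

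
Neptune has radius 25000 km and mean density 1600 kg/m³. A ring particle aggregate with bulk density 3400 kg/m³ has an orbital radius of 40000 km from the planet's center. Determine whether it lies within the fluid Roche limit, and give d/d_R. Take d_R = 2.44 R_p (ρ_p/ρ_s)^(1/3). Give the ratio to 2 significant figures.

inside; d/d_R ≈ 0.84

d_R = 2.44 × (25000 km) × (1600/3400)^(1/3) = 47450 km
d/d_R = (40000) / (47450) = 0.84
Since d/d_R < 1, the body is inside the Roche limit.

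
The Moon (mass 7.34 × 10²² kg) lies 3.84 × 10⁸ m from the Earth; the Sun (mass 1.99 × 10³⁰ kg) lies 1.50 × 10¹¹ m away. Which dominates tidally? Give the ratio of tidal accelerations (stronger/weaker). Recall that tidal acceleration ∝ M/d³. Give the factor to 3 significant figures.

The tide-raising term goes as M/d³ (the gradient of a 1/d² field).
The Moon: (7.34 × 10²²) / (3.84 × 10⁸)³ = 1.296 × 10⁻³
The Sun: (1.99 × 10³⁰) / (1.50 × 10¹¹)³ = 5.896 × 10⁻⁴
Ratio (larger/smaller) = 2.20

The Moon, by a factor of ≈ 2.20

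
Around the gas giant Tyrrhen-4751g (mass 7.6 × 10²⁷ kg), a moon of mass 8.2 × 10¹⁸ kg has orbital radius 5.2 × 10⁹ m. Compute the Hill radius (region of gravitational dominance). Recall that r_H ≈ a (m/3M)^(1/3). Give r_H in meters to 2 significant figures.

r_H ≈ a (m/3M)^(1/3)
    = (5.2 × 10⁹) × (8.2 × 10¹⁸ / (3 × 7.6 × 10²⁷))^(1/3)
    = 3.7 × 10⁶ m

3.7 × 10⁶ m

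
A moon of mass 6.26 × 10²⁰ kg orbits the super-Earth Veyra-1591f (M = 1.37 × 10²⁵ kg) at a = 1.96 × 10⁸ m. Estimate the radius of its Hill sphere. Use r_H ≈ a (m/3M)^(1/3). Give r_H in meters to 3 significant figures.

r_H ≈ a (m/3M)^(1/3)
    = (1.96 × 10⁸) × (6.26 × 10²⁰ / (3 × 1.37 × 10²⁵))^(1/3)
    = 4.86 × 10⁶ m

4.86 × 10⁶ m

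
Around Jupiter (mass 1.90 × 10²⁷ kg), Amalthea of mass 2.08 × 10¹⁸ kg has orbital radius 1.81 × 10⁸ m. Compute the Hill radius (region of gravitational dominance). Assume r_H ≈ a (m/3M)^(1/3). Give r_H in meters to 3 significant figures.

r_H ≈ a (m/3M)^(1/3)
    = (1.81 × 10⁸) × (2.08 × 10¹⁸ / (3 × 1.90 × 10²⁷))^(1/3)
    = 1.29 × 10⁵ m

1.29 × 10⁵ m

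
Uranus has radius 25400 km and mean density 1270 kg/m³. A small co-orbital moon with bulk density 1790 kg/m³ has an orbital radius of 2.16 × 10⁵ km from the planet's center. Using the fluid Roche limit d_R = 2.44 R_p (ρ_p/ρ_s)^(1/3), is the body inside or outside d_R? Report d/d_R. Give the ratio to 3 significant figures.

outside; d/d_R ≈ 3.91

d_R = 2.44 × (25400 km) × (1270/1790)^(1/3) = 55280 km
d/d_R = (2.16 × 10⁵) / (55280) = 3.91
Since d/d_R > 1, the body is outside the Roche limit.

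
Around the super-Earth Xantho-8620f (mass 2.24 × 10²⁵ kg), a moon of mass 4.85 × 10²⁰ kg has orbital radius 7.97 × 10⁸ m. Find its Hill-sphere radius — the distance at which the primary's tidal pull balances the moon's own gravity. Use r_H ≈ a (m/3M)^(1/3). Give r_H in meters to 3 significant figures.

1.54 × 10⁷ m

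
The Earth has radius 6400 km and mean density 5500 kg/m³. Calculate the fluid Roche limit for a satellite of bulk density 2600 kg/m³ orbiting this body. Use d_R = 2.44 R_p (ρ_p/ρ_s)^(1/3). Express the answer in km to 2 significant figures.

d_R = 2.44 × 6400 km × (5500/2600)^(1/3)
    = 20000 km

20000 km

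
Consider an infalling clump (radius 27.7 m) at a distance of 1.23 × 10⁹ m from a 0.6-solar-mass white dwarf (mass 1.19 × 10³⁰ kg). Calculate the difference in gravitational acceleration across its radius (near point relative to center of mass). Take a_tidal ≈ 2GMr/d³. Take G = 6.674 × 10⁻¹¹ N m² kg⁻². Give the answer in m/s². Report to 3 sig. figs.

Δa = 2GMr/d³
   = 2 × (6.674 × 10⁻¹¹) × (1.19 × 10³⁰) × (27.7) / (1.23 × 10⁹)³
   = 2.36 × 10⁻⁶ m/s²

2.36 × 10⁻⁶ m/s²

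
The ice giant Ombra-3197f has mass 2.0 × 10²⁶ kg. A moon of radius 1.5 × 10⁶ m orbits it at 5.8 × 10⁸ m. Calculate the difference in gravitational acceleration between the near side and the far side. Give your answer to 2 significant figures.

4.1 × 10⁻⁴ m/s²

Δa = 4GMr/d³
   = 4 × (6.674 × 10⁻¹¹) × (2.0 × 10²⁶) × (1.5 × 10⁶) / (5.8 × 10⁸)³
   = 4.1 × 10⁻⁴ m/s²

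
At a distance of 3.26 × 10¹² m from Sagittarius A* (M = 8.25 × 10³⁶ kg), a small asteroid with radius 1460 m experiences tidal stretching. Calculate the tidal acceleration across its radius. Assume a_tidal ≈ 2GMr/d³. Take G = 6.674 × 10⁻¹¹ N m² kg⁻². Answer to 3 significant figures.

Differencing GM/(d−r)² and GM/d² to first order in r/d gives 2GMr/d³.
a_tidal = 2GMr/d³
        = 2 × (6.674 × 10⁻¹¹) × (8.25 × 10³⁶) × (1460) / (3.26 × 10¹²)³
        = 4.64 × 10⁻⁸ m/s²

4.64 × 10⁻⁸ m/s²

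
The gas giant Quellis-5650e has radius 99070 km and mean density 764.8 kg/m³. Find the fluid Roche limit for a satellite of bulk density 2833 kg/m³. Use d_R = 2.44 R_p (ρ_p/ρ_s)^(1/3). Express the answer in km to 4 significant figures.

1.562 × 10⁵ km

d_R = 2.44 × 99070 km × (764.8/2833)^(1/3)
    = 1.562 × 10⁵ km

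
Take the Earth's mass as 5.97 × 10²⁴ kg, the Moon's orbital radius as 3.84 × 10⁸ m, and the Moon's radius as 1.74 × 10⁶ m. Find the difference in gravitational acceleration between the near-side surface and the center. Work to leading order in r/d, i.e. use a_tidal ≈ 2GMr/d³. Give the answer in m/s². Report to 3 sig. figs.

The tidal stretch is the gradient of GM/d² times the body's extent r, hence the 1/d³ dependence.
Δa = 2GMr/d³
   = 2 × (6.674 × 10⁻¹¹) × (5.97 × 10²⁴) × (1.74 × 10⁶) / (3.84 × 10⁸)³
   = 2.45 × 10⁻⁵ m/s²

2.45 × 10⁻⁵ m/s²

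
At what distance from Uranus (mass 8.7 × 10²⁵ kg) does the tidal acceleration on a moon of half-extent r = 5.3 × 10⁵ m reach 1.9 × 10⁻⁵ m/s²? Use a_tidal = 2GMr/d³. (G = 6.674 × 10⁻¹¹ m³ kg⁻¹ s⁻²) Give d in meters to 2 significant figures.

6.9 × 10⁸ m

2GMr/d³ = a_tidal  ⇒  d = (2GMr / a_tidal)^(1/3)
d = (2 × 6.674×10⁻¹¹ × (8.7 × 10²⁵) × (5.3 × 10⁵) / (1.9 × 10⁻⁵))^(1/3)
  = 6.9 × 10⁸ m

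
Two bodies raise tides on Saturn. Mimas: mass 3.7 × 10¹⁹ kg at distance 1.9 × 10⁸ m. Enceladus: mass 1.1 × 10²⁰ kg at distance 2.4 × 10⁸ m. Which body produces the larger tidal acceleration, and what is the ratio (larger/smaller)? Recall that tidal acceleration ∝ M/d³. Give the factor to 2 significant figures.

The tide-raising term goes as M/d³ (the gradient of a 1/d² field).
Mimas: (3.7 × 10¹⁹) / (1.9 × 10⁸)³ = 5.394 × 10⁻⁶
Enceladus: (1.1 × 10²⁰) / (2.4 × 10⁸)³ = 7.957 × 10⁻⁶
Ratio (larger/smaller) = 1.5

Enceladus, by a factor of ≈ 1.5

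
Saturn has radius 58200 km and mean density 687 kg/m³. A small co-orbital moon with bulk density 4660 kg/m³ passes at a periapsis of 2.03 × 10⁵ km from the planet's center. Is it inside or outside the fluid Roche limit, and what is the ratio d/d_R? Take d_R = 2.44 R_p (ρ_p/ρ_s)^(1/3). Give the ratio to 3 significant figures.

outside; d/d_R ≈ 2.71

d_R = 2.44 × (58200 km) × (687/4660)^(1/3) = 75020 km
d/d_R = (2.03 × 10⁵) / (75020) = 2.71
Since d/d_R > 1, the body is outside the Roche limit.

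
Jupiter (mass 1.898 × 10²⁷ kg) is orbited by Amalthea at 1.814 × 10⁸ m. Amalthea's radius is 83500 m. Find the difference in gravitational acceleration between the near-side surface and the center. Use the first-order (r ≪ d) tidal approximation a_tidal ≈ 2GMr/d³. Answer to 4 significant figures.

3.544 × 10⁻³ m/s²

Since r ≪ d, expand the inverse-square field across one radius to get the leading 2GMr/d³ term.
a_tidal = 2GMr/d³
        = 2 × (6.674 × 10⁻¹¹) × (1.898 × 10²⁷) × (83500) / (1.814 × 10⁸)³
        = 3.544 × 10⁻³ m/s²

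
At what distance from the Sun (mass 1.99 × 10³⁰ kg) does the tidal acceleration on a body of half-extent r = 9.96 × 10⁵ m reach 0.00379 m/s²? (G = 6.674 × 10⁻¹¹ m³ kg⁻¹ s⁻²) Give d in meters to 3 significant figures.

4.12 × 10⁹ m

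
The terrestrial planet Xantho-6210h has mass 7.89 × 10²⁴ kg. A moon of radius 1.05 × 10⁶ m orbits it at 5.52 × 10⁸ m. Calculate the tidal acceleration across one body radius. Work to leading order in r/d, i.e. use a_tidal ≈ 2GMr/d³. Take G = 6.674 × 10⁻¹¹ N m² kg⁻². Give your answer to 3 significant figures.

6.57 × 10⁻⁶ m/s²

a_tidal = 2GMr/d³
        = 2 × (6.674 × 10⁻¹¹) × (7.89 × 10²⁴) × (1.05 × 10⁶) / (5.52 × 10⁸)³
        = 6.57 × 10⁻⁶ m/s²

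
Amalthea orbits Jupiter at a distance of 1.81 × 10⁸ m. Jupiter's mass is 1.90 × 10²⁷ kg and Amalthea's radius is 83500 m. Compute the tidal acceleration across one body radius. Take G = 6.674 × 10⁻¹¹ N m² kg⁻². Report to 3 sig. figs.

3.57 × 10⁻³ m/s²

a_tidal = 2GMr/d³
        = 2 × (6.674 × 10⁻¹¹) × (1.90 × 10²⁷) × (83500) / (1.81 × 10⁸)³
        = 3.57 × 10⁻³ m/s²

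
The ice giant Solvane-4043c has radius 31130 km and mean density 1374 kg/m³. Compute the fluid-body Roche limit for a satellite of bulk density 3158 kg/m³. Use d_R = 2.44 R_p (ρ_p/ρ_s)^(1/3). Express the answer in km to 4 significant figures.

57560 km

d_R = 2.44 × 31130 km × (1374/3158)^(1/3)
    = 57560 km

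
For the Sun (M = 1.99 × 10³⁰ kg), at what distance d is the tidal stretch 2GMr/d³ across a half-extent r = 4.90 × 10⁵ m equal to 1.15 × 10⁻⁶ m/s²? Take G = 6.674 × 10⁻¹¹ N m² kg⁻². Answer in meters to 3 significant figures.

4.84 × 10¹⁰ m

2GMr/d³ = a_tidal  ⇒  d = (2GMr / a_tidal)^(1/3)
d = (2 × 6.674×10⁻¹¹ × (1.99 × 10³⁰) × (4.90 × 10⁵) / (1.15 × 10⁻⁶))^(1/3)
  = 4.84 × 10¹⁰ m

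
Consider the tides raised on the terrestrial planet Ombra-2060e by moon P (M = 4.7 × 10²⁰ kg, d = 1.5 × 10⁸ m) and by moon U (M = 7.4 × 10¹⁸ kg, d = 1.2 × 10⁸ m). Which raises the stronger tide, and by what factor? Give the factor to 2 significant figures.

Moon P, by a factor of ≈ 33

Compare M/d³ for the two perturbers:
Moon P: (4.7 × 10²⁰) / (1.5 × 10⁸)³ = 1.393 × 10⁻⁴
Moon U: (7.4 × 10¹⁸) / (1.2 × 10⁸)³ = 4.282 × 10⁻⁶
Ratio (larger/smaller) = 33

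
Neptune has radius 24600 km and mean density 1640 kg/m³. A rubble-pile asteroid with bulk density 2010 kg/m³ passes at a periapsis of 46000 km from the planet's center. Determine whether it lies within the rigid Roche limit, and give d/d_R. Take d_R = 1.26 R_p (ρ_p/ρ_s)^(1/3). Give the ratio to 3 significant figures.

d_R = 1.26 × (24600 km) × (1640/2010)^(1/3) = 28960 km
d/d_R = (46000) / (28960) = 1.59
Since d/d_R > 1, the body is outside the Roche limit.

outside; d/d_R ≈ 1.59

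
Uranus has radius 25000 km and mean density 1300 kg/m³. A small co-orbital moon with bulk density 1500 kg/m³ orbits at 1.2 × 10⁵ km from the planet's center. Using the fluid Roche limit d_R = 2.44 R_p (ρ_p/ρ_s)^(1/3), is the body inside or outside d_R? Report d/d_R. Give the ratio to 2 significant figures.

d_R = 2.44 × (25000 km) × (1300/1500)^(1/3) = 58160 km
d/d_R = (1.2 × 10⁵) / (58160) = 2.1
Since d/d_R > 1, the body is outside the Roche limit.

outside; d/d_R ≈ 2.1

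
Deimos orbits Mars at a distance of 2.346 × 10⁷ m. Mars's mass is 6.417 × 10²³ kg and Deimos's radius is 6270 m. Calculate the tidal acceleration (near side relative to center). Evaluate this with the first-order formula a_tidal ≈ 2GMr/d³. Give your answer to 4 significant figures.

4.159 × 10⁻⁵ m/s²

Since r ≪ d, expand the inverse-square field across one radius to get the leading 2GMr/d³ term.
Δg = 2GMr/d³
   = 2 × (6.674 × 10⁻¹¹) × (6.417 × 10²³) × (6270) / (2.346 × 10⁷)³
   = 4.159 × 10⁻⁵ m/s²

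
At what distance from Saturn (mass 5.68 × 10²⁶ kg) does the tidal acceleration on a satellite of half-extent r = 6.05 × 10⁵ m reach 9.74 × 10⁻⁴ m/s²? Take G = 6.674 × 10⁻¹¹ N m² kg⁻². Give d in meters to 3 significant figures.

2GMr/d³ = a_tidal  ⇒  d = (2GMr / a_tidal)^(1/3)
d = (2 × 6.674×10⁻¹¹ × (5.68 × 10²⁶) × (6.05 × 10⁵) / (9.74 × 10⁻⁴))^(1/3)
  = 3.61 × 10⁸ m

3.61 × 10⁸ m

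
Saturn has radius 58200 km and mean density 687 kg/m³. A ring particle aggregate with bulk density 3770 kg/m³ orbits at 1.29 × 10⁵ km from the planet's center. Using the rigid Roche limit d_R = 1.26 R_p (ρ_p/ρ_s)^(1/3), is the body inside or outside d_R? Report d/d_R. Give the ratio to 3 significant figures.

outside; d/d_R ≈ 3.10

d_R = 1.26 × (58200 km) × (687/3770)^(1/3) = 41570 km
d/d_R = (1.29 × 10⁵) / (41570) = 3.10
Since d/d_R > 1, the body is outside the Roche limit.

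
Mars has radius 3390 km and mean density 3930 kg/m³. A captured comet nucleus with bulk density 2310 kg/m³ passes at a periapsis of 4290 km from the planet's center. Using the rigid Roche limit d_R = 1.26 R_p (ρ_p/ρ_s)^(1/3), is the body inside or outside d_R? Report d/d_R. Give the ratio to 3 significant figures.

d_R = 1.26 × (3390 km) × (3930/2310)^(1/3) = 5099 km
d/d_R = (4290) / (5099) = 0.841
Since d/d_R < 1, the body is inside the Roche limit.

inside; d/d_R ≈ 0.841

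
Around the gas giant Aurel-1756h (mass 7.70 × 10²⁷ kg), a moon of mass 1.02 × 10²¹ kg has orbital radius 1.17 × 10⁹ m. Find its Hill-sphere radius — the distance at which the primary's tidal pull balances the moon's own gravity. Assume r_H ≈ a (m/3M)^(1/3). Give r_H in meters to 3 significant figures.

r_H ≈ a (m/3M)^(1/3)
    = (1.17 × 10⁹) × (1.02 × 10²¹ / (3 × 7.70 × 10²⁷))^(1/3)
    = 4.14 × 10⁶ m

4.14 × 10⁶ m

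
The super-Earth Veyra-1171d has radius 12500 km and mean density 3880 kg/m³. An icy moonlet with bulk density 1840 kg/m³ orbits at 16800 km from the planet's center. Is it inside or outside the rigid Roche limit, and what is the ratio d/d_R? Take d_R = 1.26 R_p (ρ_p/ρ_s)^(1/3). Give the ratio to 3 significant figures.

d_R = 1.26 × (12500 km) × (3880/1840)^(1/3) = 20200 km
d/d_R = (16800) / (20200) = 0.832
Since d/d_R < 1, the body is inside the Roche limit.

inside; d/d_R ≈ 0.832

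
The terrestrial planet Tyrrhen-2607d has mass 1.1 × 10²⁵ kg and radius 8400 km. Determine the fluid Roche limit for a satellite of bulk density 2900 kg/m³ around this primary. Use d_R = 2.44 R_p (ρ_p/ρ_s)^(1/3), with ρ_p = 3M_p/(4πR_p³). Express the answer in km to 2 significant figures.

ρ_p = 3M_p/(4πR_p³) = 3 × (1.1 × 10²⁵) / (4π × (8.4 × 10⁶ m)³) = 4400 kg/m³
d_R = 2.44 × 8400 km × (4400/2900)^(1/3)
    = 24000 km

24000 km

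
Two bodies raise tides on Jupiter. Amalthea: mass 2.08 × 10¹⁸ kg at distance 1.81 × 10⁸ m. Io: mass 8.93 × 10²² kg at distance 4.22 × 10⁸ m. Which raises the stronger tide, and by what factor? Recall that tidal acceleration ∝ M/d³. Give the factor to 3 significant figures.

Io, by a factor of ≈ 3390

Tidal acceleration ∝ M/d³, so compare M/d³ for each.
Amalthea: (2.08 × 10¹⁸) / (1.81 × 10⁸)³ = 3.508 × 10⁻⁷
Io: (8.93 × 10²²) / (4.22 × 10⁸)³ = 1.188 × 10⁻³
Ratio (larger/smaller) = 3390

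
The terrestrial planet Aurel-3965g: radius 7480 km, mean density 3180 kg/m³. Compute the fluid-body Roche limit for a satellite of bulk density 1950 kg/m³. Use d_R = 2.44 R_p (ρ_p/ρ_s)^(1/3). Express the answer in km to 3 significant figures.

d_R = 2.44 × 7480 km × (3180/1950)^(1/3)
    = 21500 km

21500 km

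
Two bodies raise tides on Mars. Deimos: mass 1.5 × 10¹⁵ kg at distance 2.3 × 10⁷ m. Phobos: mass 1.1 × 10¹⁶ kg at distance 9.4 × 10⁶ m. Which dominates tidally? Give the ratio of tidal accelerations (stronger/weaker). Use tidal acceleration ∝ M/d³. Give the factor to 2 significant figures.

Phobos, by a factor of ≈ 110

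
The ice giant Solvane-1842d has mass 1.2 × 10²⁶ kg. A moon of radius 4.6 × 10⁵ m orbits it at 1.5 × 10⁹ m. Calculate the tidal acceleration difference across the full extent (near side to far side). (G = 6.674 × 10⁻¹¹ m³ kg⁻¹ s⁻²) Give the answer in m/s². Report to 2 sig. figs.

Near-to-far spans 2r, so the tidal difference is twice the near-to-center value: 4GMr/d³.
Δa = 4GMr/d³
   = 4 × (6.674 × 10⁻¹¹) × (1.2 × 10²⁶) × (4.6 × 10⁵) / (1.5 × 10⁹)³
   = 4.4 × 10⁻⁶ m/s²

4.4 × 10⁻⁶ m/s²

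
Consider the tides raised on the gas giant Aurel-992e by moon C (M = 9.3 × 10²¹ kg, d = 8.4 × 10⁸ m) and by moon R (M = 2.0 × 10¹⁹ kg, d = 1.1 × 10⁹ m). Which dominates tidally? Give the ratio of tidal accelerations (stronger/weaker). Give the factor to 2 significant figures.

Moon C, by a factor of ≈ 1000

Tidal acceleration ∝ M/d³, so compare M/d³ for each.
Moon C: (9.3 × 10²¹) / (8.4 × 10⁸)³ = 1.569 × 10⁻⁵
Moon R: (2.0 × 10¹⁹) / (1.1 × 10⁹)³ = 1.503 × 10⁻⁸
Ratio (larger/smaller) = 1000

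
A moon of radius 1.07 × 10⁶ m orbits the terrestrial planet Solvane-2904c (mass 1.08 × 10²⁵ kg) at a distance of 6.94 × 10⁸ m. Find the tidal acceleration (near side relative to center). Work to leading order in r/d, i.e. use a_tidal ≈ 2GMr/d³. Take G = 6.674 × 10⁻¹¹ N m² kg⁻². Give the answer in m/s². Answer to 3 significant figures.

4.61 × 10⁻⁶ m/s²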